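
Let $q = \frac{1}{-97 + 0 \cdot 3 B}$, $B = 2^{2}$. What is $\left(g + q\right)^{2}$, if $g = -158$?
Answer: $\frac{234916929}{9409} \approx 24967.0$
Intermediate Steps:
$B = 4$
$q = - \frac{1}{97}$ ($q = \frac{1}{-97 + 0 \cdot 3 \cdot 4} = \frac{1}{-97 + 0 \cdot 4} = \frac{1}{-97 + 0} = \frac{1}{-97} = - \frac{1}{97} \approx -0.010309$)
$\left(g + q\right)^{2} = \left(-158 - \frac{1}{97}\right)^{2} = \left(- \frac{15327}{97}\right)^{2} = \frac{234916929}{9409}$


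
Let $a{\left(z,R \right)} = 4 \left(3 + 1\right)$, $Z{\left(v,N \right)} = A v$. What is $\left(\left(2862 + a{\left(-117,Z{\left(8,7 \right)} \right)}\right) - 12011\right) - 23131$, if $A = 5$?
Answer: $-32264$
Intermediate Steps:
$Z{\left(v,N \right)} = 5 v$
$a{\left(z,R \right)} = 16$ ($a{\left(z,R \right)} = 4 \cdot 4 = 16$)
$\left(\left(2862 + a{\left(-117,Z{\left(8,7 \right)} \right)}\right) - 12011\right) - 23131 = \left(\left(2862 + 16\right) - 12011\right) - 23131 = \left(2878 - 12011\right) - 23131 = -9133 - 23131 = -32264$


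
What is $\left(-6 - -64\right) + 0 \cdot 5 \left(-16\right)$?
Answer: $58$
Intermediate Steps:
$\left(-6 - -64\right) + 0 \cdot 5 \left(-16\right) = \left(-6 + 64\right) + 0 \left(-80\right) = 58 + 0 = 58$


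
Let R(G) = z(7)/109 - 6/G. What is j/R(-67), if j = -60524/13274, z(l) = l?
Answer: -221003386/7453351 ≈ -29.652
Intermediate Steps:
R(G) = 7/109 - 6/G
j = -30262/6637 (j = -60524*1/13274 = -30262/6637 ≈ -4.5596)
j/R(-67) = -30262/(6637*(7/109 - 6/(-67))) = -30262/(6637*(7/109 - 6*(-1/67))) = -30262/(6637*(7/109 + 6/67)) = -30262/(6637*1123/7303) = -30262/6637*7303/1123 = -221003386/7453351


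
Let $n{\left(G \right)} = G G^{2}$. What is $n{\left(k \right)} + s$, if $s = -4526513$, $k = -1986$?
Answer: $-7837699769$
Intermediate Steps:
$n{\left(G \right)} = G^{3}$
$n{\left(k \right)} + s = \left(-1986\right)^{3} - 4526513 = -7833173256 - 4526513 = -7837699769$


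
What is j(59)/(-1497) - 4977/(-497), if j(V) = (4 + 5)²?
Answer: 352872/35429 ≈ 9.9600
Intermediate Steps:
j(V) = 81 (j(V) = 9² = 81)
j(59)/(-1497) - 4977/(-497) = 81/(-1497) - 4977/(-497) = 81*(-1/1497) - 4977*(-1/497) = -27/499 + 711/71 = 352872/35429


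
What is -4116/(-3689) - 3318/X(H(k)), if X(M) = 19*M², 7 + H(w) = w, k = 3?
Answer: -784917/80104 ≈ -9.7987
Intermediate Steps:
H(w) = -7 + w
-4116/(-3689) - 3318/X(H(k)) = -4116/(-3689) - 3318*1/(19*(-7 + 3)²) = -4116*(-1/3689) - 3318/(19*(-4)²) = 588/527 - 3318/(19*16) = 588/527 - 3318/304 = 588/527 - 3318*1/304 = 588/527 - 1659/152 = -784917/80104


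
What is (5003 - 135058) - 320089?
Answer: -450144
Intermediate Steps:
(5003 - 135058) - 320089 = -130055 - 320089 = -450144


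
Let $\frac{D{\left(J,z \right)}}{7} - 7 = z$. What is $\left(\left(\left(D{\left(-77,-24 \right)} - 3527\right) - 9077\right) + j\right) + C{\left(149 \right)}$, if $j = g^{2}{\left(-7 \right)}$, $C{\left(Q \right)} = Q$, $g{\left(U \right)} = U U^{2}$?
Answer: $105075$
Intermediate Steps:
$D{\left(J,z \right)} = 49 + 7 z$
$g{\left(U \right)} = U^{3}$
$j = 117649$ ($j = \left(\left(-7\right)^{3}\right)^{2} = \left(-343\right)^{2} = 117649$)
$\left(\left(\left(D{\left(-77,-24 \right)} - 3527\right) - 9077\right) + j\right) + C{\left(149 \right)} = \left(\left(\left(\left(49 + 7 \left(-24\right)\right) - 3527\right) - 9077\right) + 117649\right) + 149 = \left(\left(\left(\left(49 - 168\right) - 3527\right) - 9077\right) + 117649\right) + 149 = \left(\left(\left(-119 - 3527\right) - 9077\right) + 117649\right) + 149 = \left(\left(-3646 - 9077\right) + 117649\right) + 149 = \left(-12723 + 117649\right) + 149 = 104926 + 149 = 105075$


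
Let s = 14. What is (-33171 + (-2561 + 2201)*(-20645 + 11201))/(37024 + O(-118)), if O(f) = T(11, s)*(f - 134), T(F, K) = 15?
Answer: 3366669/33244 ≈ 101.27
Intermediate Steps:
O(f) = -2010 + 15*f (O(f) = 15*(f - 134) = 15*(-134 + f) = -2010 + 15*f)
(-33171 + (-2561 + 2201)*(-20645 + 11201))/(37024 + O(-118)) = (-33171 + (-2561 + 2201)*(-20645 + 11201))/(37024 + (-2010 + 15*(-118))) = (-33171 - 360*(-9444))/(37024 + (-2010 - 1770)) = (-33171 + 3399840)/(37024 - 3780) = 3366669/33244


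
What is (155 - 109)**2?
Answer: 2116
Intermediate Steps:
(155 - 109)**2 = 46**2 = 2116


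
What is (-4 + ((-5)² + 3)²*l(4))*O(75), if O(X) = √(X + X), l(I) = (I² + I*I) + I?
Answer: 141100*√6 ≈ 3.4562e+5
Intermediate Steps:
l(I) = I + 2*I² (l(I) = (I² + I²) + I = 2*I² + I = I + 2*I²)
O(X) = √2*√X (O(X) = √(2*X) = √2*√X)
(-4 + ((-5)² + 3)²*l(4))*O(75) = (-4 + ((-5)² + 3)²*(4*(1 + 2*4)))*(√2*√75) = (-4 + (25 + 3)²*(4*(1 + 8)))*(√2*(5*√3)) = (-4 + 28²*(4*9))*(5*√6) = (-4 + 784*36)*(5*√6) = (-4 + 28224)*(5*√6) = 28220*(5*√6) = 141100*√6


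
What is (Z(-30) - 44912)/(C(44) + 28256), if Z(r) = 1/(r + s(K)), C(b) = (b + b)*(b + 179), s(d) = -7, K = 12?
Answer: -110783/118104 ≈ -0.93801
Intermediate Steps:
C(b) = 2*b*(179 + b) (C(b) = (2*b)*(179 + b) = 2*b*(179 + b))
Z(r) = 1/(-7 + r) (Z(r) = 1/(r - 7) = 1/(-7 + r))
(Z(-30) - 44912)/(C(44) + 28256) = (1/(-7 - 30) - 44912)/(2*44*(179 + 44) + 28256) = (1/(-37) - 44912)/(2*44*223 + 28256) = (-1/37 - 44912)/(19624 + 28256) = -1661745/37/47880 = -1661745/37*1/47880 = -110783/118104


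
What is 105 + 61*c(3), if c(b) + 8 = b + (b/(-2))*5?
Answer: -1315/2 ≈ -657.50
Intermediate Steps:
c(b) = -8 - 3*b/2 (c(b) = -8 + (b + (b/(-2))*5) = -8 + (b + (b*(-½))*5) = -8 + (b - b/2*5) = -8 + (b - 5*b/2) = -8 - 3*b/2)
105 + 61*c(3) = 105 + 61*(-8 - 3/2*3) = 105 + 61*(-8 - 9/2) = 105 + 61*(-25/2) = 105 - 1525/2 = -1315/2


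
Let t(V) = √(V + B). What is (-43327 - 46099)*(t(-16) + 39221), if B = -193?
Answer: -3507377146 - 89426*I*√209 ≈ -3.5074e+9 - 1.2928e+6*I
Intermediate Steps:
t(V) = √(-193 + V) (t(V) = √(V - 193) = √(-193 + V))
(-43327 - 46099)*(t(-16) + 39221) = (-43327 - 46099)*(√(-193 - 16) + 39221) = -89426*(√(-209) + 39221) = -89426*(I*√209 + 39221) = -89426*(39221 + I*√209) = -3507377146 - 89426*I*√209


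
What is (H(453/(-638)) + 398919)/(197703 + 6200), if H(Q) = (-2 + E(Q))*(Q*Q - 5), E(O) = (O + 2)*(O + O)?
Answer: 33048838100974085/16891815715802104 ≈ 1.9565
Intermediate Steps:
E(O) = 2*O*(2 + O) (E(O) = (2 + O)*(2*O) = 2*O*(2 + O))
H(Q) = (-5 + Q**2)*(-2 + 2*Q*(2 + Q)) (H(Q) = (-2 + 2*Q*(2 + Q))*(Q*Q - 5) = (-2 + 2*Q*(2 + Q))*(Q**2 - 5) = (-2 + 2*Q*(2 + Q))*(-5 + Q**2) = (-5 + Q**2)*(-2 + 2*Q*(2 + Q)))
(H(453/(-638)) + 398919)/(197703 + 6200) = ((10 - 2*(453/(-638))**2 - 10*453/(-638)*(2 + 453/(-638)) + 2*(453/(-638))**3*(2 + 453/(-638))) + 398919)/(197703 + 6200) = ((10 - 2*(453*(-1/638))**2 - 10*453*(-1/638)*(2 + 453*(-1/638)) + 2*(453*(-1/638))**3*(2 + 453*(-1/638))) + 398919)/203903 = ((10 - 2*(-453/638)**2 - 10*(-453/638)*(2 - 453/638) + 2*(-453/638)**3*(2 - 453/638)) + 398919)*(1/203903) = ((10 - 2*205209/407044 - 10*(-453/638)*823/638 + 2*(-92959677/259694072)*(823/638)) + 398919)*(1/203903) = ((10 - 205209/203522 + 1864095/203522 - 76505814171/82842408968) + 398919)*(1/203903) = (1427157868493/82842408968 + 398919)*(1/203903) = (33048838100974085/82842408968)*(1/203903) = 33048838100974085/16891815715802104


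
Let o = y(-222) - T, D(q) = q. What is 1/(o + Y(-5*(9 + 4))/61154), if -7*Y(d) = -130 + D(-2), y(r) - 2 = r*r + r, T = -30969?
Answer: 214039/17130183353 ≈ 1.2495e-5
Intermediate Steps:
y(r) = 2 + r + r² (y(r) = 2 + (r*r + r) = 2 + (r² + r) = 2 + (r + r²) = 2 + r + r²)
o = 80033 (o = (2 - 222 + (-222)²) - 1*(-30969) = (2 - 222 + 49284) + 30969 = 49064 + 30969 = 80033)
Y(d) = 132/7 (Y(d) = -(-130 - 2)/7 = -⅐*(-132) = 132/7)
1/(o + Y(-5*(9 + 4))/61154) = 1/(80033 + (132/7)/61154) = 1/(80033 + (132/7)*(1/61154)) = 1/(80033 + 66/214039) = 1/(17130183353/214039) = 214039/17130183353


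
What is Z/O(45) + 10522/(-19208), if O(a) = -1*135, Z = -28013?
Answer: 268326617/1296540 ≈ 206.96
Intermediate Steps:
O(a) = -135
Z/O(45) + 10522/(-19208) = -28013/(-135) + 10522/(-19208) = -28013*(-1/135) + 10522*(-1/19208) = 28013/135 - 5261/9604 = 268326617/1296540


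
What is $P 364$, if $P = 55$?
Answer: $20020$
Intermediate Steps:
$P 364 = 55 \cdot 364 = 20020$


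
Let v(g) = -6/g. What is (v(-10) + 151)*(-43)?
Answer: -32594/5 ≈ -6518.8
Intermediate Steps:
(v(-10) + 151)*(-43) = (-6/(-10) + 151)*(-43) = (-6*(-⅒) + 151)*(-43) = (⅗ + 151)*(-43) = (758/5)*(-43) = -32594/5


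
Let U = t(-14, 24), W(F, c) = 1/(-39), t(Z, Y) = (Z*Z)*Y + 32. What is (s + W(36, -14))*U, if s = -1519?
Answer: -280570112/39 ≈ -7.1941e+6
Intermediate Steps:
t(Z, Y) = 32 + Y*Z² (t(Z, Y) = Z²*Y + 32 = Y*Z² + 32 = 32 + Y*Z²)
W(F, c) = -1/39
U = 4736 (U = 32 + 24*(-14)² = 32 + 24*196 = 32 + 4704 = 4736)
(s + W(36, -14))*U = (-1519 - 1/39)*4736 = -59242/39*4736 = -280570112/39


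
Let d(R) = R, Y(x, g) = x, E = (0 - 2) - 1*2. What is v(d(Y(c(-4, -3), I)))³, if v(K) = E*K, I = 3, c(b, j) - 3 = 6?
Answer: -46656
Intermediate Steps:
c(b, j) = 9 (c(b, j) = 3 + 6 = 9)
E = -4 (E = -2 - 2 = -4)
v(K) = -4*K
v(d(Y(c(-4, -3), I)))³ = (-4*9)³ = (-36)³ = -46656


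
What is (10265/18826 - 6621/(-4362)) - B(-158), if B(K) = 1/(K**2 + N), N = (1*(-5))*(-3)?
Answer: 352660991716/170937566729 ≈ 2.0631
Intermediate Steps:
N = 15 (N = -5*(-3) = 15)
B(K) = 1/(15 + K**2) (B(K) = 1/(K**2 + 15) = 1/(15 + K**2))
(10265/18826 - 6621/(-4362)) - B(-158) = (10265/18826 - 6621/(-4362)) - 1/(15 + (-158)**2) = (10265*(1/18826) - 6621*(-1/4362)) - 1/(15 + 24964) = (10265/18826 + 2207/1454) - 1/24979 = 14118573/6843251 - 1*1/24979 = 14118573/6843251 - 1/24979 = 352660991716/170937566729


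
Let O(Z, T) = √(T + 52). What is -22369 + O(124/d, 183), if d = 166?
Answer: -22369 + √235 ≈ -22354.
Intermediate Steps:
O(Z, T) = √(52 + T)
-22369 + O(124/d, 183) = -22369 + √(52 + 183) = -22369 + √235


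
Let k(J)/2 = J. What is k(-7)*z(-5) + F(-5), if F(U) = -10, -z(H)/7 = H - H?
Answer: -10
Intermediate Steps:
z(H) = 0 (z(H) = -7*(H - H) = -7*0 = 0)
k(J) = 2*J
k(-7)*z(-5) + F(-5) = (2*(-7))*0 - 10 = -14*0 - 10 = 0 - 10 = -10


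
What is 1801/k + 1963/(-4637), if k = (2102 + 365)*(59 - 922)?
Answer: -4187619460/9872270377 ≈ -0.42418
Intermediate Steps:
k = -2129021 (k = 2467*(-863) = -2129021)
1801/k + 1963/(-4637) = 1801/(-2129021) + 1963/(-4637) = 1801*(-1/2129021) + 1963*(-1/4637) = -1801/2129021 - 1963/4637 = -4187619460/9872270377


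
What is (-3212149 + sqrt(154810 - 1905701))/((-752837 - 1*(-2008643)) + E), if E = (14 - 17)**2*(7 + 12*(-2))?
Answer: -3212149/1255653 + I*sqrt(1750891)/1255653 ≈ -2.5582 + 0.0010538*I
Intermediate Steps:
E = -153 (E = (-3)**2*(7 - 24) = 9*(-17) = -153)
(-3212149 + sqrt(154810 - 1905701))/((-752837 - 1*(-2008643)) + E) = (-3212149 + sqrt(154810 - 1905701))/((-752837 - 1*(-2008643)) - 153) = (-3212149 + sqrt(-1750891))/((-752837 + 2008643) - 153) = (-3212149 + I*sqrt(1750891))/(1255806 - 153) = (-3212149 + I*sqrt(1750891))/1255653 = (-3212149 + I*sqrt(1750891))*(1/1255653) = -3212149/1255653 + I*sqrt(1750891)/1255653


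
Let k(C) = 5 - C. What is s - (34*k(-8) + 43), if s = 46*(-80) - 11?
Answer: -4176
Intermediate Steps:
s = -3691 (s = -3680 - 11 = -3691)
s - (34*k(-8) + 43) = -3691 - (34*(5 - 1*(-8)) + 43) = -3691 - (34*(5 + 8) + 43) = -3691 - (34*13 + 43) = -3691 - (442 + 43) = -3691 - 1*485 = -3691 - 485 = -4176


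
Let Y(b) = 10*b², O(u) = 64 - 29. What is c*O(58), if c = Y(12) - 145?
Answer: 45325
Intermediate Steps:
O(u) = 35
c = 1295 (c = 10*12² - 145 = 10*144 - 145 = 1440 - 145 = 1295)
c*O(58) = 1295*35 = 45325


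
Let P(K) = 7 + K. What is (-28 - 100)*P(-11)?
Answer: 512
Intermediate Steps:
(-28 - 100)*P(-11) = (-28 - 100)*(7 - 11) = -128*(-4) = 512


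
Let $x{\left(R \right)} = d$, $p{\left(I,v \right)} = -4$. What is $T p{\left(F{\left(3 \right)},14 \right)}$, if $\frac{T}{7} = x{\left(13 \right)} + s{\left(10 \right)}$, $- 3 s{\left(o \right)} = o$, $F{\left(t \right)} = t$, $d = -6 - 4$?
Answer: $\frac{1120}{3} \approx 373.33$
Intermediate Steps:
$d = -10$
$s{\left(o \right)} = - \frac{o}{3}$
$x{\left(R \right)} = -10$
$T = - \frac{280}{3}$ ($T = 7 \left(-10 - \frac{10}{3}\right) = 7 \left(- \frac{40}{3}\right) = - \frac{280}{3} \approx -93.333$)
$T p{\left(F{\left(3 \right)},14 \right)} = \left(- \frac{280}{3}\right) \left(-4\right) = \frac{1120}{3}$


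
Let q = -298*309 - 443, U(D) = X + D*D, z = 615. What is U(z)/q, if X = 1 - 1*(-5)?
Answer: -378231/92525 ≈ -4.0879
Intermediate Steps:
X = 6 (X = 1 + 5 = 6)
U(D) = 6 + D² (U(D) = 6 + D*D = 6 + D²)
q = -92525 (q = -92082 - 443 = -92525)
U(z)/q = (6 + 615²)/(-92525) = (6 + 378225)*(-1/92525) = 378231*(-1/92525) = -378231/92525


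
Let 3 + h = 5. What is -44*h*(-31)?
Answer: 2728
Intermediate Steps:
h = 2 (h = -3 + 5 = 2)
-44*h*(-31) = -44*2*(-31) = -88*(-31) = 2728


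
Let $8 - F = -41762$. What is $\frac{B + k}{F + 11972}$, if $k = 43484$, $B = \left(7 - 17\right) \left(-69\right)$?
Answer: $\frac{1699}{2067} \approx 0.82196$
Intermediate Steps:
$F = 41770$ ($F = 8 - -41762 = 8 + 41762 = 41770$)
$B = 690$ ($B = \left(-10\right) \left(-69\right) = 690$)
$\frac{B + k}{F + 11972} = \frac{690 + 43484}{41770 + 11972} = \frac{44174}{53742} = 44174 \cdot \frac{1}{53742} = \frac{1699}{2067}$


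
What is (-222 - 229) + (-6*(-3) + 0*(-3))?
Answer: -433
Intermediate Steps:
(-222 - 229) + (-6*(-3) + 0*(-3)) = -451 + (18 + 0) = -451 + 18 = -433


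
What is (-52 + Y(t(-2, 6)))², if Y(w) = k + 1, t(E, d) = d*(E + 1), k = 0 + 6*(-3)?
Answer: 4761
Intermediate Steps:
k = -18 (k = 0 - 18 = -18)
t(E, d) = d*(1 + E)
Y(w) = -17 (Y(w) = -18 + 1 = -17)
(-52 + Y(t(-2, 6)))² = (-52 - 17)² = (-69)² = 4761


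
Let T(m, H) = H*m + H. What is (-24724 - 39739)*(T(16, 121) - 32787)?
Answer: 1980947990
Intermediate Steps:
T(m, H) = H + H*m
(-24724 - 39739)*(T(16, 121) - 32787) = (-24724 - 39739)*(121*(1 + 16) - 32787) = -64463*(121*17 - 32787) = -64463*(2057 - 32787) = -64463*(-30730) = 1980947990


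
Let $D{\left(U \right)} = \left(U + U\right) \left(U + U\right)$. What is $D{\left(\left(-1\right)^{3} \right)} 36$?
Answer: $144$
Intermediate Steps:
$D{\left(U \right)} = 4 U^{2}$ ($D{\left(U \right)} = 2 U 2 U = 4 U^{2}$)
$D{\left(\left(-1\right)^{3} \right)} 36 = 4 \left(\left(-1\right)^{3}\right)^{2} \cdot 36 = 4 \left(-1\right)^{2} \cdot 36 = 4 \cdot 1 \cdot 36 = 4 \cdot 36 = 144$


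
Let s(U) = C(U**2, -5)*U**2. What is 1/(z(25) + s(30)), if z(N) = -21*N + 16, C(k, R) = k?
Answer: 1/809491 ≈ 1.2353e-6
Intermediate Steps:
z(N) = 16 - 21*N
s(U) = U**4 (s(U) = U**2*U**2 = U**4)
1/(z(25) + s(30)) = 1/((16 - 21*25) + 30**4) = 1/((16 - 525) + 810000) = 1/(-509 + 810000) = 1/809491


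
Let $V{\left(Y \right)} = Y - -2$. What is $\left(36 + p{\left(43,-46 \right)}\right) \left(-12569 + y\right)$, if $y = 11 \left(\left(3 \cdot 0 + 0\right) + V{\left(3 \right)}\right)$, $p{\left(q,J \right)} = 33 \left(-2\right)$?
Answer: $375420$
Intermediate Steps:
$V{\left(Y \right)} = 2 + Y$ ($V{\left(Y \right)} = Y + 2 = 2 + Y$)
$p{\left(q,J \right)} = -66$
$y = 55$ ($y = 11 \left(\left(3 \cdot 0 + 0\right) + \left(2 + 3\right)\right) = 11 \left(\left(0 + 0\right) + 5\right) = 11 \left(0 + 5\right) = 11 \cdot 5 = 55$)
$\left(36 + p{\left(43,-46 \right)}\right) \left(-12569 + y\right) = \left(36 - 66\right) \left(-12569 + 55\right) = \left(-30\right) \left(-12514\right) = 375420$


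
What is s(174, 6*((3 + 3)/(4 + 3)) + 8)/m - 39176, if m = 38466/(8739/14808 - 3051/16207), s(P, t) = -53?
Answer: -40184045124622849/1025731176144 ≈ -39176.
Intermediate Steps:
m = 1025731176144/10717085 (m = 38466/(8739*(1/14808) - 3051*1/16207) = 38466/(2913/4936 - 3051/16207) = 38466/(32151255/79997752) = 38466*(79997752/32151255) = 1025731176144/10717085 ≈ 95710.)
s(174, 6*((3 + 3)/(4 + 3)) + 8)/m - 39176 = -53/1025731176144/10717085 - 39176 = -53*10717085/1025731176144 - 39176 = -568005505/1025731176144 - 39176 = -40184045124622849/1025731176144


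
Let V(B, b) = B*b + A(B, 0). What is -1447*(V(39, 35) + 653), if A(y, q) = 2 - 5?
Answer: -2915705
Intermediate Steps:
A(y, q) = -3
V(B, b) = -3 + B*b (V(B, b) = B*b - 3 = -3 + B*b)
-1447*(V(39, 35) + 653) = -1447*((-3 + 39*35) + 653) = -1447*((-3 + 1365) + 653) = -1447*(1362 + 653) = -1447*2015 = -2915705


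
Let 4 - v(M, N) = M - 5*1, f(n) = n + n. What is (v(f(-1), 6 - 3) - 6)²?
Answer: 25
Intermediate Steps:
f(n) = 2*n
v(M, N) = 9 - M (v(M, N) = 4 - (M - 5*1) = 4 - (M - 5) = 4 - (-5 + M) = 4 + (5 - M) = 9 - M)
(v(f(-1), 6 - 3) - 6)² = ((9 - 2*(-1)) - 6)² = ((9 - 1*(-2)) - 6)² = ((9 + 2) - 6)² = (11 - 6)² = 5² = 25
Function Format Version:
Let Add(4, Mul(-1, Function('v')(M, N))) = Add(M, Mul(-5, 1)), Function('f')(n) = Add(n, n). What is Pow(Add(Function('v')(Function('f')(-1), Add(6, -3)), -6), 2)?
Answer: 25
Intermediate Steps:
Function('f')(n) = Mul(2, n)
Function('v')(M, N) = Add(9, Mul(-1, M)) (Function('v')(M, N) = Add(4, Mul(-1, Add(M, Mul(-5, 1)))) = Add(4, Mul(-1, Add(M, -5))) = Add(4, Mul(-1, Add(-5, M))) = Add(4, Add(5, Mul(-1, M))) = Add(9, Mul(-1, M)))
Pow(Add(Function('v')(Function('f')(-1), Add(6, -3)), -6), 2) = Pow(Add(Add(9, Mul(-1, Mul(2, -1))), -6), 2) = Pow(Add(Add(9, Mul(-1, -2)), -6), 2) = Pow(Add(Add(9, 2), -6), 2) = Pow(Add(11, -6), 2) = Pow(5, 2) = 25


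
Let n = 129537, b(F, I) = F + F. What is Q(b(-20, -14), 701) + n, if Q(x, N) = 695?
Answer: 130232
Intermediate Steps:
b(F, I) = 2*F
Q(b(-20, -14), 701) + n = 695 + 129537 = 130232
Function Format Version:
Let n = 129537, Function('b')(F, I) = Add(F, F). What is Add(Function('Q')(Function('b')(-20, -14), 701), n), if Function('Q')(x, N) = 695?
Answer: 130232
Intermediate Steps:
Function('b')(F, I) = Mul(2, F)
Add(Function('Q')(Function('b')(-20, -14), 701), n) = Add(695, 129537) = 130232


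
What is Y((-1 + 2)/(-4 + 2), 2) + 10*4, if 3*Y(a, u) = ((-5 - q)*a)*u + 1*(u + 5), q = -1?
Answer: 131/3 ≈ 43.667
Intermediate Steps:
Y(a, u) = 5/3 + u/3 - 4*a*u/3 (Y(a, u) = (((-5 - 1*(-1))*a)*u + 1*(u + 5))/3 = (((-5 + 1)*a)*u + 1*(5 + u))/3 = ((-4*a)*u + (5 + u))/3 = (-4*a*u + (5 + u))/3 = (5 + u - 4*a*u)/3 = 5/3 + u/3 - 4*a*u/3)
Y((-1 + 2)/(-4 + 2), 2) + 10*4 = (5/3 + (1/3)*2 - 4/3*(-1 + 2)/(-4 + 2)*2) + 10*4 = (5/3 + 2/3 - 4/3*1/(-2)*2) + 40 = (5/3 + 2/3 - 4/3*1*(-1/2)*2) + 40 = (5/3 + 2/3 - 4/3*(-1/2)*2) + 40 = (5/3 + 2/3 + 4/3) + 40 = 11/3 + 40 = 131/3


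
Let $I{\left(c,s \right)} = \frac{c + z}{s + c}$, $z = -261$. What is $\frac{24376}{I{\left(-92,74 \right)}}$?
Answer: $\frac{438768}{353} \approx 1243.0$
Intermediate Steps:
$I{\left(c,s \right)} = \frac{-261 + c}{c + s}$ ($I{\left(c,s \right)} = \frac{c - 261}{s + c} = \frac{-261 + c}{c + s}$)
$\frac{24376}{I{\left(-92,74 \right)}} = \frac{24376}{\frac{1}{-92 + 74} \left(-261 - 92\right)} = \frac{24376}{\frac{1}{-18} \left(-353\right)} = \frac{24376}{\left(- \frac{1}{18}\right) \left(-353\right)} = \frac{24376}{\frac{353}{18}} = 24376 \cdot \frac{18}{353} = \frac{438768}{353}$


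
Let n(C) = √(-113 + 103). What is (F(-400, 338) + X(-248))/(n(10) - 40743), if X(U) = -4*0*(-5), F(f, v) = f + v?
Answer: 2526066/1659992059 + 62*I*√10/1659992059 ≈ 0.0015217 + 1.1811e-7*I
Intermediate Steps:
n(C) = I*√10 (n(C) = √(-10) = I*√10)
X(U) = 0 (X(U) = 0*(-5) = 0)
(F(-400, 338) + X(-248))/(n(10) - 40743) = ((-400 + 338) + 0)/(I*√10 - 40743) = (-62 + 0)/(-40743 + I*√10) = -62/(-40743 + I*√10)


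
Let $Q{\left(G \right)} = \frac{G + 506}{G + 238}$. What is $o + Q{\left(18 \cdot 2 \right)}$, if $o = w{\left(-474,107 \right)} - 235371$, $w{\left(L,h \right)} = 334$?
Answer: $- \frac{32199798}{137} \approx -2.3504 \cdot 10^{5}$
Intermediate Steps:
$Q{\left(G \right)} = \frac{506 + G}{238 + G}$
$o = -235037$ ($o = 334 - 235371 = -235037$)
$o + Q{\left(18 \cdot 2 \right)} = -235037 + \frac{506 + 18 \cdot 2}{238 + 18 \cdot 2} = -235037 + \frac{506 + 36}{238 + 36} = -235037 + \frac{1}{274} \cdot 542 = -235037 + \frac{271}{137} = - \frac{32199798}{137}$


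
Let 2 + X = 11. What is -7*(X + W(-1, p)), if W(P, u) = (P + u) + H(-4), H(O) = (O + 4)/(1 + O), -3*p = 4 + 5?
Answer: -35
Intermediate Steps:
X = 9 (X = -2 + 11 = 9)
p = -3 (p = -(4 + 5)/3 = -⅓*9 = -3)
H(O) = (4 + O)/(1 + O)
W(P, u) = P + u (W(P, u) = (P + u) + (4 - 4)/(1 - 4) = (P + u) + 0/(-3) = (P + u) - ⅓*0 = (P + u) + 0 = P + u)
-7*(X + W(-1, p)) = -7*(9 + (-1 - 3)) = -7*(9 - 4) = -7*5 = -35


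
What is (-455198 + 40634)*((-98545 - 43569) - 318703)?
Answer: 191038138788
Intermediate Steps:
(-455198 + 40634)*((-98545 - 43569) - 318703) = -414564*(-142114 - 318703) = -414564*(-460817) = 191038138788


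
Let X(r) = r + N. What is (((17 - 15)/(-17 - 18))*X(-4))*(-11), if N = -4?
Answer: -176/35 ≈ -5.0286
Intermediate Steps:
X(r) = -4 + r (X(r) = r - 4 = -4 + r)
(((17 - 15)/(-17 - 18))*X(-4))*(-11) = (((17 - 15)/(-17 - 18))*(-4 - 4))*(-11) = ((2/(-35))*(-8))*(-11) = ((2*(-1/35))*(-8))*(-11) = -2/35*(-8)*(-11) = (16/35)*(-11) = -176/35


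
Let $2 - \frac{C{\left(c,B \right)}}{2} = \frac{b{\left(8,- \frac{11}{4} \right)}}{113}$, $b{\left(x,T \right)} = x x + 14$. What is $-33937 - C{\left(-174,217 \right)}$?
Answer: $- \frac{3835177}{113} \approx -33940.0$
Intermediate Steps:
$b{\left(x,T \right)} = 14 + x^{2}$ ($b{\left(x,T \right)} = x^{2} + 14 = 14 + x^{2}$)
$C{\left(c,B \right)} = \frac{296}{113}$ ($C{\left(c,B \right)} = 4 - 2 \frac{14 + 8^{2}}{113} = 4 - 2 \left(14 + 64\right) \frac{1}{113} = 4 - 2 \cdot 78 \cdot \frac{1}{113} = 4 - \frac{156}{113} = \frac{296}{113}$)
$-33937 - C{\left(-174,217 \right)} = -33937 - \frac{296}{113} = - \frac{3835177}{113}$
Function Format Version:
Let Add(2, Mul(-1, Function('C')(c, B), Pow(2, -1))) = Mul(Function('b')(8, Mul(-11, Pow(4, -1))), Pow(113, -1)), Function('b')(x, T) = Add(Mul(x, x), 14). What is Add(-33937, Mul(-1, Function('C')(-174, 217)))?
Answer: Rational(-3835177, 113) ≈ -33940.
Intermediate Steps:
Function('b')(x, T) = Add(14, Pow(x, 2)) (Function('b')(x, T) = Add(Pow(x, 2), 14) = Add(14, Pow(x, 2)))
Function('C')(c, B) = Rational(296, 113) (Function('C')(c, B) = Add(4, Mul(-2, Mul(Add(14, Pow(8, 2)), Pow(113, -1)))) = Add(4, Mul(-2, Mul(Add(14, 64), Rational(1, 113)))) = Add(4, Mul(-2, Mul(78, Rational(1, 113)))) = Add(4, Mul(-2, Rational(78, 113))) = Add(4, Rational(-156, 113)) = Rational(296, 113))
Add(-33937, Mul(-1, Function('C')(-174, 217))) = Add(-33937, Mul(-1, Rational(296, 113))) = Add(-33937, Rational(-296, 113)) = Rational(-3835177, 113)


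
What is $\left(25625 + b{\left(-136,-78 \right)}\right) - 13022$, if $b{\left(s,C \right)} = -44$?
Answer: $12559$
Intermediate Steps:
$\left(25625 + b{\left(-136,-78 \right)}\right) - 13022 = \left(25625 - 44\right) - 13022 = 25581 - 13022 = 12559$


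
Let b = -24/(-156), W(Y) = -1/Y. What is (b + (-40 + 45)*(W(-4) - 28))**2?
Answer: 51940849/2704 ≈ 19209.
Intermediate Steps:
b = 2/13 (b = -24*(-1/156) = 2/13 ≈ 0.15385)
(b + (-40 + 45)*(W(-4) - 28))**2 = (2/13 + (-40 + 45)*(-1/(-4) - 28))**2 = (2/13 + 5*(-1*(-1/4) - 28))**2 = (2/13 + 5*(1/4 - 28))**2 = (2/13 + 5*(-111/4))**2 = (2/13 - 555/4)**2 = (-7207/52)**2 = 51940849/2704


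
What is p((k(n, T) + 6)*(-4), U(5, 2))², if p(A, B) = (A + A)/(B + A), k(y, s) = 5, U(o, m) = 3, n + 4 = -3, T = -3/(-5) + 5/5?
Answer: 7744/1681 ≈ 4.6068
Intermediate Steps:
T = 8/5 (T = -3*(-⅕) + 5*(⅕) = ⅗ + 1 = 8/5 ≈ 1.6000)
n = -7 (n = -4 - 3 = -7)
p(A, B) = 2*A/(A + B) (p(A, B) = (2*A)/(A + B) = 2*A/(A + B))
p((k(n, T) + 6)*(-4), U(5, 2))² = (2*((5 + 6)*(-4))/((5 + 6)*(-4) + 3))² = (2*(11*(-4))/(11*(-4) + 3))² = (2*(-44)/(-44 + 3))² = (2*(-44)/(-41))² = (2*(-44)*(-1/41))² = (88/41)² = 7744/1681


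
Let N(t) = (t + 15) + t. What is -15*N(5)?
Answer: -375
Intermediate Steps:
N(t) = 15 + 2*t (N(t) = (15 + t) + t = 15 + 2*t)
-15*N(5) = -15*(15 + 2*5) = -15*(15 + 10) = -15*25 = -375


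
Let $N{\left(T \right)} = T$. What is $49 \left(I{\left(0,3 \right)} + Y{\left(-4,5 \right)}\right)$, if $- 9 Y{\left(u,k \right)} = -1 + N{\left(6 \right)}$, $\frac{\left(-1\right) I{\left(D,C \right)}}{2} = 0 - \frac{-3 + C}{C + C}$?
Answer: $- \frac{245}{9} \approx -27.222$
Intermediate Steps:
$I{\left(D,C \right)} = \frac{-3 + C}{C}$ ($I{\left(D,C \right)} = - 2 \left(0 - \frac{-3 + C}{C + C}\right) = - 2 \left(0 - \frac{-3 + C}{2 C}\right) = - 2 \left(- \frac{-3 + C}{2 C}\right) = \frac{-3 + C}{C}$)
$Y{\left(u,k \right)} = - \frac{5}{9}$ ($Y{\left(u,k \right)} = - \frac{-1 + 6}{9} = \left(- \frac{1}{9}\right) 5 = - \frac{5}{9}$)
$49 \left(I{\left(0,3 \right)} + Y{\left(-4,5 \right)}\right) = 49 \left(\frac{-3 + 3}{3} - \frac{5}{9}\right) = 49 \left(\frac{1}{3} \cdot 0 - \frac{5}{9}\right) = 49 \left(0 - \frac{5}{9}\right) = 49 \left(- \frac{5}{9}\right) = - \frac{245}{9}$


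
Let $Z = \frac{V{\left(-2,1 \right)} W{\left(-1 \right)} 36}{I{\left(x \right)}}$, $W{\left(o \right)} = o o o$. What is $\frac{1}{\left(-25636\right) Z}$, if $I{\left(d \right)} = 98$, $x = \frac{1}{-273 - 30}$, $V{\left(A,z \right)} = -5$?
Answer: $- \frac{49}{2307240} \approx -2.1238 \cdot 10^{-5}$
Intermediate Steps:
$W{\left(o \right)} = o^{3}$ ($W{\left(o \right)} = o^{2} o = o^{3}$)
$x = - \frac{1}{303}$ ($x = \frac{1}{-303} = - \frac{1}{303} \approx -0.0033003$)
$Z = \frac{90}{49}$ ($Z = \frac{- 5 \left(-1\right)^{3} \cdot 36}{98} = \left(-5\right) \left(-1\right) 36 \cdot \frac{1}{98} = 5 \cdot 36 \cdot \frac{1}{98} = 180 \cdot \frac{1}{98} = \frac{90}{49} \approx 1.8367$)
$\frac{1}{\left(-25636\right) Z} = \frac{1}{\left(-25636\right) \frac{90}{49}} = \left(- \frac{1}{25636}\right) \frac{49}{90} = - \frac{49}{2307240}$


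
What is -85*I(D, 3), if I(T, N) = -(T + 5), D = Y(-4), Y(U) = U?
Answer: 85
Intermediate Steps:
D = -4
I(T, N) = -5 - T (I(T, N) = -(5 + T) = -5 - T)
-85*I(D, 3) = -85*(-5 - 1*(-4)) = -85*(-5 + 4) = -85*(-1) = 85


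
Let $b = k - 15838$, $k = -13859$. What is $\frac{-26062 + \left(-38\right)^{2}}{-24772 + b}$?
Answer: $\frac{24618}{54469} \approx 0.45196$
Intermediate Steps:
$b = -29697$ ($b = -13859 - 15838 = -29697$)
$\frac{-26062 + \left(-38\right)^{2}}{-24772 + b} = \frac{-26062 + \left(-38\right)^{2}}{-24772 - 29697} = \frac{-26062 + 1444}{-54469} = \left(-24618\right) \left(- \frac{1}{54469}\right) = \frac{24618}{54469}$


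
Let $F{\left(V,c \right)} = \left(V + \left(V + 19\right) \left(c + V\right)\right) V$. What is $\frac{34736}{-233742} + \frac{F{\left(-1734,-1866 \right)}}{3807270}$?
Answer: $- \frac{96924101714}{34476945} \approx -2811.3$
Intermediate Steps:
$F{\left(V,c \right)} = V \left(V + \left(19 + V\right) \left(V + c\right)\right)$ ($F{\left(V,c \right)} = \left(V + \left(19 + V\right) \left(V + c\right)\right) V = V \left(V + \left(19 + V\right) \left(V + c\right)\right)$)
$\frac{34736}{-233742} + \frac{F{\left(-1734,-1866 \right)}}{3807270} = \frac{34736}{-233742} + \frac{\left(-1734\right) \left(\left(-1734\right)^{2} + 19 \left(-1866\right) + 20 \left(-1734\right) - -3235644\right)}{3807270} = 34736 \left(- \frac{1}{233742}\right) + - 1734 \left(3006756 - 35454 - 34680 + 3235644\right) \frac{1}{3807270} = - \frac{17368}{116871} + \left(-1734\right) 6172266 \cdot \frac{1}{3807270} = - \frac{17368}{116871} - \frac{594594958}{211515} = - \frac{96924101714}{34476945}$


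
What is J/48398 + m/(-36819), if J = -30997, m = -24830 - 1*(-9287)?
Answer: -43225381/197996218 ≈ -0.21831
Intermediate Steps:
m = -15543 (m = -24830 + 9287 = -15543)
J/48398 + m/(-36819) = -30997/48398 - 15543/(-36819) = -30997*1/48398 - 15543*(-1/36819) = -30997/48398 + 1727/4091 = -43225381/197996218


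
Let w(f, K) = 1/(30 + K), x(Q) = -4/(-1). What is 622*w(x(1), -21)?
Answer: 622/9 ≈ 69.111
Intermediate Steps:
x(Q) = 4 (x(Q) = -4*(-1) = 4)
622*w(x(1), -21) = 622/(30 - 21) = 622/9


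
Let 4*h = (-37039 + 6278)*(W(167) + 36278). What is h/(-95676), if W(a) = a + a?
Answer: 93851811/31892 ≈ 2942.8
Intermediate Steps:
W(a) = 2*a
h = -281555433 (h = ((-37039 + 6278)*(2*167 + 36278))/4 = (-30761*(334 + 36278))/4 = (-30761*36612)/4 = (¼)*(-1126221732) = -281555433)
h/(-95676) = -281555433/(-95676) = -281555433*(-1/95676) = 93851811/31892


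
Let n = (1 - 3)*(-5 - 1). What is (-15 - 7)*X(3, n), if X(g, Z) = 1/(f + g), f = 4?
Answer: -22/7 ≈ -3.1429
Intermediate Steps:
n = 12 (n = -2*(-6) = 12)
X(g, Z) = 1/(4 + g)
(-15 - 7)*X(3, n) = (-15 - 7)/(4 + 3) = -22/7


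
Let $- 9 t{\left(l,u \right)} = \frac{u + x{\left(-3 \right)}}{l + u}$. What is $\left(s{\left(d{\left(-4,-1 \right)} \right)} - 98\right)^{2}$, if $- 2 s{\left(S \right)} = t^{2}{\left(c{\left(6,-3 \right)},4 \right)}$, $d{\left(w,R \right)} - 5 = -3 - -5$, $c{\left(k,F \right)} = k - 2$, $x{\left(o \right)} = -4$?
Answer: $9604$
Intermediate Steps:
$c{\left(k,F \right)} = -2 + k$ ($c{\left(k,F \right)} = k - 2 = -2 + k$)
$d{\left(w,R \right)} = 7$ ($d{\left(w,R \right)} = 5 - -2 = 5 + \left(-3 + 5\right) = 5 + 2 = 7$)
$t{\left(l,u \right)} = - \frac{-4 + u}{9 \left(l + u\right)}$ ($t{\left(l,u \right)} = - \frac{\left(u - 4\right) \frac{1}{l + u}}{9} = - \frac{\left(-4 + u\right) \frac{1}{l + u}}{9} = - \frac{\frac{1}{l + u} \left(-4 + u\right)}{9} = - \frac{-4 + u}{9 \left(l + u\right)}$)
$s{\left(S \right)} = 0$ ($s{\left(S \right)} = - \frac{\left(\frac{4 - 4}{9 \left(\left(-2 + 6\right) + 4\right)}\right)^{2}}{2} = - \frac{\left(\frac{4 - 4}{9 \left(4 + 4\right)}\right)^{2}}{2} = - \frac{\left(\frac{1}{9} \cdot \frac{1}{8} \cdot 0\right)^{2}}{2} = - \frac{0^{2}}{2} = \left(- \frac{1}{2}\right) 0 = 0$)
$\left(s{\left(d{\left(-4,-1 \right)} \right)} - 98\right)^{2} = \left(0 - 98\right)^{2} = \left(-98\right)^{2} = 9604$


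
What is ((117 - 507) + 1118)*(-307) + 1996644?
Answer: 1773148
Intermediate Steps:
((117 - 507) + 1118)*(-307) + 1996644 = (-390 + 1118)*(-307) + 1996644 = 728*(-307) + 1996644 = -223496 + 1996644 = 1773148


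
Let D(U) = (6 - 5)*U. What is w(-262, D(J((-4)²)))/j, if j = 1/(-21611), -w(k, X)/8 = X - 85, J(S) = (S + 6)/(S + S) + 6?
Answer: -27078583/2 ≈ -1.3539e+7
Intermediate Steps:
J(S) = 6 + (6 + S)/(2*S) (J(S) = (6 + S)/((2*S)) + 6 = (6 + S)*(1/(2*S)) + 6 = (6 + S)/(2*S) + 6 = 6 + (6 + S)/(2*S))
D(U) = U (D(U) = 1*U = U)
w(k, X) = 680 - 8*X (w(k, X) = -8*(X - 85) = -8*(-85 + X) = 680 - 8*X)
j = -1/21611 ≈ -4.6273e-5
w(-262, D(J((-4)²)))/j = (680 - 8*(13/2 + 3/((-4)²)))/(-1/21611) = (680 - 8*(13/2 + 3/16))*(-21611) = (680 - 8*107/16)*(-21611) = (680 - 107/2)*(-21611) = (1253/2)*(-21611) = -27078583/2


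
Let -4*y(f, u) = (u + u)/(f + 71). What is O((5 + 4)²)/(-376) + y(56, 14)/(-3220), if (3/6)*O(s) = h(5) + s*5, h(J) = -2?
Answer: -1471442/686435 ≈ -2.1436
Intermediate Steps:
O(s) = -4 + 10*s (O(s) = 2*(-2 + s*5) = 2*(-2 + 5*s) = -4 + 10*s)
y(f, u) = -u/(2*(71 + f)) (y(f, u) = -(u + u)/(4*(f + 71)) = -2*u/(4*(71 + f)) = -u/(2*(71 + f)))
O((5 + 4)²)/(-376) + y(56, 14)/(-3220) = (-4 + 10*(5 + 4)²)/(-376) - 1*14/(142 + 2*56)/(-3220) = (-4 + 10*9²)*(-1/376) - 1*14/(142 + 112)*(-1/3220) = (-4 + 10*81)*(-1/376) - 1*14/254*(-1/3220) = (-4 + 810)*(-1/376) - 1*14*1/254*(-1/3220) = 806*(-1/376) - 7/127*(-1/3220) = -403/188 + 1/58420 = -1471442/686435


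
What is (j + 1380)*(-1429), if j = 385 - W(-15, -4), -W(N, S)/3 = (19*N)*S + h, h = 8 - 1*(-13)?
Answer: -7499392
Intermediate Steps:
h = 21 (h = 8 + 13 = 21)
W(N, S) = -63 - 57*N*S (W(N, S) = -3*((19*N)*S + 21) = -3*(19*N*S + 21) = -3*(21 + 19*N*S) = -63 - 57*N*S)
j = 3868 (j = 385 - (-63 - 57*(-15)*(-4)) = 385 - (-63 - 3420) = 385 - 1*(-3483) = 385 + 3483 = 3868)
(j + 1380)*(-1429) = (3868 + 1380)*(-1429) = 5248*(-1429) = -7499392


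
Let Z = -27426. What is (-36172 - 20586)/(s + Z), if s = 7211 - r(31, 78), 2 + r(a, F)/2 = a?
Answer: 56758/20273 ≈ 2.7997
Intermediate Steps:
r(a, F) = -4 + 2*a
s = 7153 (s = 7211 - (-4 + 2*31) = 7211 - (-4 + 62) = 7211 - 1*58 = 7211 - 58 = 7153)
(-36172 - 20586)/(s + Z) = (-36172 - 20586)/(7153 - 27426) = -56758/(-20273) = -56758*(-1/20273) = 56758/20273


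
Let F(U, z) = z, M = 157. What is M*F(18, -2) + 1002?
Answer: 688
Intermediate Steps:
M*F(18, -2) + 1002 = 157*(-2) + 1002 = -314 + 1002 = 688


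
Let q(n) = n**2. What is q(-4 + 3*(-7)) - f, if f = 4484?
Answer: -3859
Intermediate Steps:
q(-4 + 3*(-7)) - f = (-4 + 3*(-7))**2 - 1*4484 = (-4 - 21)**2 - 4484 = (-25)**2 - 4484 = 625 - 4484 = -3859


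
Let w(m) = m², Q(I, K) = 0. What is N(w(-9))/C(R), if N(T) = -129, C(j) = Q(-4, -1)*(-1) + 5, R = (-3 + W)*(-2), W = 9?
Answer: -129/5 ≈ -25.800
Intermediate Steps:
R = -12 (R = (-3 + 9)*(-2) = 6*(-2) = -12)
C(j) = 5 (C(j) = 0*(-1) + 5 = 0 + 5 = 5)
N(w(-9))/C(R) = -129/5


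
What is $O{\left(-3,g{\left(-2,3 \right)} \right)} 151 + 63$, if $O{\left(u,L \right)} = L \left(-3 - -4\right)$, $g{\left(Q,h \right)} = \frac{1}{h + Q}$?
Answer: $214$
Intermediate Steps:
$g{\left(Q,h \right)} = \frac{1}{Q + h}$
$O{\left(u,L \right)} = L$ ($O{\left(u,L \right)} = L \left(-3 + 4\right) = L 1 = L$)
$O{\left(-3,g{\left(-2,3 \right)} \right)} 151 + 63 = \frac{1}{-2 + 3} \cdot 151 + 63 = 1^{-1} \cdot 151 + 63 = 1 \cdot 151 + 63 = 151 + 63 = 214$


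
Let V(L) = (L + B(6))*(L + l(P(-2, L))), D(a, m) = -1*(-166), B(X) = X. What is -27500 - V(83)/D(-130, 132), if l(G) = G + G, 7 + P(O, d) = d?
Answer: -4585915/166 ≈ -27626.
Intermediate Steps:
P(O, d) = -7 + d
l(G) = 2*G
D(a, m) = 166
V(L) = (-14 + 3*L)*(6 + L) (V(L) = (L + 6)*(L + 2*(-7 + L)) = (6 + L)*(L + (-14 + 2*L)) = (6 + L)*(-14 + 3*L) = (-14 + 3*L)*(6 + L))
-27500 - V(83)/D(-130, 132) = -27500 - (-84 + 3*83**2 + 4*83)/166 = -27500 - (-84 + 3*6889 + 332)/166 = -27500 - (-84 + 20667 + 332)/166 = -27500 - 20915/166 = -4585915/166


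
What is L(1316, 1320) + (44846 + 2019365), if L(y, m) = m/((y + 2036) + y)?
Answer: 802978189/389 ≈ 2.0642e+6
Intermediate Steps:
L(y, m) = m/(2036 + 2*y) (L(y, m) = m/((2036 + y) + y) = m/(2036 + 2*y))
L(1316, 1320) + (44846 + 2019365) = (½)*1320/(1018 + 1316) + (44846 + 2019365) = (½)*1320/2334 + 2064211 = (½)*1320*(1/2334) + 2064211 = 110/389 + 2064211 = 802978189/389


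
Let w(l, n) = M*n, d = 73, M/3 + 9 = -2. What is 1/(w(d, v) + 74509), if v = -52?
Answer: 1/76225 ≈ 1.3119e-5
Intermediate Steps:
M = -33 (M = -27 + 3*(-2) = -27 - 6 = -33)
w(l, n) = -33*n
1/(w(d, v) + 74509) = 1/(-33*(-52) + 74509) = 1/(1716 + 74509) = 1/76225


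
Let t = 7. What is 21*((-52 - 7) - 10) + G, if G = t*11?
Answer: -1372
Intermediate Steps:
G = 77 (G = 7*11 = 77)
21*((-52 - 7) - 10) + G = 21*((-52 - 7) - 10) + 77 = 21*(-59 - 10) + 77 = 21*(-69) + 77 = -1449 + 77 = -1372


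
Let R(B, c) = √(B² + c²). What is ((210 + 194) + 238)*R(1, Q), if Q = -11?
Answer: 642*√122 ≈ 7091.1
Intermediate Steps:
((210 + 194) + 238)*R(1, Q) = ((210 + 194) + 238)*√(1² + (-11)²) = (404 + 238)*√(1 + 121) = 642*√122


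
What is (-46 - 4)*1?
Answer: -50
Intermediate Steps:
(-46 - 4)*1 = -50*1 = -50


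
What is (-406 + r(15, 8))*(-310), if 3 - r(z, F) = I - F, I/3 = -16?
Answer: 107570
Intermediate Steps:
I = -48 (I = 3*(-16) = -48)
r(z, F) = 51 + F (r(z, F) = 3 - (-48 - F) = 3 + (48 + F) = 51 + F)
(-406 + r(15, 8))*(-310) = (-406 + (51 + 8))*(-310) = (-406 + 59)*(-310) = -347*(-310) = 107570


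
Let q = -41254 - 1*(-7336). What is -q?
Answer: 33918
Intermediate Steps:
q = -33918 (q = -41254 + 7336 = -33918)
-q = -1*(-33918) = 33918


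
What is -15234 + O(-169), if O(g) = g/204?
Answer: -3107905/204 ≈ -15235.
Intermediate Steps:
O(g) = g/204 (O(g) = g*(1/204) = g/204)
-15234 + O(-169) = -15234 + (1/204)*(-169) = -15234 - 169/204 = -3107905/204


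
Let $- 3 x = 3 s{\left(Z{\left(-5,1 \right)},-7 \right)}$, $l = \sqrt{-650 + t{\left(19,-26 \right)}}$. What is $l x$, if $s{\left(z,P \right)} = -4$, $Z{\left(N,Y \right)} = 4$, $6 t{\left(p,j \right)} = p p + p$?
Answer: $\frac{16 i \sqrt{330}}{3} \approx 96.885 i$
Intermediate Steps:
$t{\left(p,j \right)} = \frac{p}{6} + \frac{p^{2}}{6}$ ($t{\left(p,j \right)} = \frac{p p + p}{6} = \frac{p^{2} + p}{6} = \frac{p + p^{2}}{6} = \frac{p}{6} + \frac{p^{2}}{6}$)
$l = \frac{4 i \sqrt{330}}{3}$ ($l = \sqrt{-650 + \frac{1}{6} \cdot 19 \left(1 + 19\right)} = \sqrt{-650 + \frac{1}{6} \cdot 19 \cdot 20} = \sqrt{-650 + \frac{190}{3}} = \sqrt{- \frac{1760}{3}} = \frac{4 i \sqrt{330}}{3} \approx 24.221 i$)
$x = 4$ ($x = - \frac{3 \left(-4\right)}{3} = \left(- \frac{1}{3}\right) \left(-12\right) = 4$)
$l x = \frac{4 i \sqrt{330}}{3} \cdot 4 = \frac{16 i \sqrt{330}}{3}$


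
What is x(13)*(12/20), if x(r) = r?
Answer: 39/5 ≈ 7.8000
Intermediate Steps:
x(13)*(12/20) = 13*(12/20) = 13*(12*(1/20)) = 13*(⅗) = 39/5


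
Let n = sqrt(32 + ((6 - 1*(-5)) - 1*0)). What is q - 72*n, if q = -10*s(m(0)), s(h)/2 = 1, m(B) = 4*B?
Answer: -20 - 72*sqrt(43) ≈ -492.14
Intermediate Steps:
s(h) = 2 (s(h) = 2*1 = 2)
q = -20 (q = -10*2 = -20)
n = sqrt(43) (n = sqrt(32 + ((6 + 5) + 0)) = sqrt(32 + (11 + 0)) = sqrt(32 + 11) = sqrt(43) ≈ 6.5574)
q - 72*n = -20 - 72*sqrt(43)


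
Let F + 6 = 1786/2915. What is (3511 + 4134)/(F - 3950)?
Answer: -22285175/11529954 ≈ -1.9328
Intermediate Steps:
F = -15704/2915 (F = -6 + 1786/2915 = -15704/2915 ≈ -5.3873)
(3511 + 4134)/(F - 3950) = (3511 + 4134)/(-15704/2915 - 3950) = 7645/(-11529954/2915) = 7645*(-2915/11529954) = -22285175/11529954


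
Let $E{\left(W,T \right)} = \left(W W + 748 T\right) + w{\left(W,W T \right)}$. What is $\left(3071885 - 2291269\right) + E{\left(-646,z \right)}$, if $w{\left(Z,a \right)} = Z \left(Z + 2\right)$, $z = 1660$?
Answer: $2855636$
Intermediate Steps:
$w{\left(Z,a \right)} = Z \left(2 + Z\right)$
$E{\left(W,T \right)} = W^{2} + 748 T + W \left(2 + W\right)$ ($E{\left(W,T \right)} = \left(W W + 748 T\right) + W \left(2 + W\right) = \left(W^{2} + 748 T\right) + W \left(2 + W\right) = W^{2} + 748 T + W \left(2 + W\right)$)
$\left(3071885 - 2291269\right) + E{\left(-646,z \right)} = \left(3071885 - 2291269\right) + \left(2 \left(-646\right) + 2 \left(-646\right)^{2} + 748 \cdot 1660\right) = 780616 + \left(-1292 + 2 \cdot 417316 + 1241680\right) = 780616 + \left(-1292 + 834632 + 1241680\right) = 780616 + 2075020 = 2855636$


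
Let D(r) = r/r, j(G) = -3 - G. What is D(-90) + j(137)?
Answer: -139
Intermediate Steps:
D(r) = 1
D(-90) + j(137) = 1 + (-3 - 1*137) = 1 + (-3 - 137) = 1 - 140 = -139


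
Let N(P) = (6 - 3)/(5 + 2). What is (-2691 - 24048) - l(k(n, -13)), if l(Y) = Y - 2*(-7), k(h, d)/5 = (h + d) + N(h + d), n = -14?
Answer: -186341/7 ≈ -26620.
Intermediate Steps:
N(P) = 3/7
k(h, d) = 15/7 + 5*d + 5*h (k(h, d) = 5*((h + d) + 3/7) = 5*((d + h) + 3/7) = 5*(3/7 + d + h) = 15/7 + 5*d + 5*h)
l(Y) = 14 + Y (l(Y) = Y + 14 = 14 + Y)
(-2691 - 24048) - l(k(n, -13)) = (-2691 - 24048) - (14 + (15/7 + 5*(-13) + 5*(-14))) = -26739 - (14 + (15/7 - 65 - 70)) = -26739 - (14 - 930/7) = -26739 - 1*(-832/7) = -26739 + 832/7 = -186341/7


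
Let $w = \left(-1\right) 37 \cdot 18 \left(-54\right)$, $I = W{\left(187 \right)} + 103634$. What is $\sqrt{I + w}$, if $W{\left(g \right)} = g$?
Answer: $\sqrt{139785} \approx 373.88$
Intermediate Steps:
$I = 103821$ ($I = 187 + 103634 = 103821$)
$w = 35964$ ($w = \left(-37\right) 18 \left(-54\right) = \left(-666\right) \left(-54\right) = 35964$)
$\sqrt{I + w} = \sqrt{103821 + 35964} = \sqrt{139785}$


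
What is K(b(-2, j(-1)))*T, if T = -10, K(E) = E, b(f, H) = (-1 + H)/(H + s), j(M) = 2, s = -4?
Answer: 5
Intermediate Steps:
b(f, H) = (-1 + H)/(-4 + H) (b(f, H) = (-1 + H)/(H - 4) = (-1 + H)/(-4 + H))
K(b(-2, j(-1)))*T = ((-1 + 2)/(-4 + 2))*(-10) = (1/(-2))*(-10) = -½*1*(-10) = -½*(-10) = 5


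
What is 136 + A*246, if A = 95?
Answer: 23506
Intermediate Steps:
136 + A*246 = 136 + 95*246 = 136 + 23370 = 23506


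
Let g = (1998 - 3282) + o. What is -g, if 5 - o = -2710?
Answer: -1431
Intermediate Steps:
o = 2715 (o = 5 - 1*(-2710) = 5 + 2710 = 2715)
g = 1431 (g = (1998 - 3282) + 2715 = -1284 + 2715 = 1431)
-g = -1*1431 = -1431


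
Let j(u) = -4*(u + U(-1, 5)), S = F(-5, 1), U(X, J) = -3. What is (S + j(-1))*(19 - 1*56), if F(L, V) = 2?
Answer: -666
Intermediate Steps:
S = 2
j(u) = 12 - 4*u (j(u) = -4*(u - 3) = -4*(-3 + u) = 12 - 4*u)
(S + j(-1))*(19 - 1*56) = (2 + (12 - 4*(-1)))*(19 - 1*56) = (2 + (12 + 4))*(19 - 56) = (2 + 16)*(-37) = 18*(-37) = -666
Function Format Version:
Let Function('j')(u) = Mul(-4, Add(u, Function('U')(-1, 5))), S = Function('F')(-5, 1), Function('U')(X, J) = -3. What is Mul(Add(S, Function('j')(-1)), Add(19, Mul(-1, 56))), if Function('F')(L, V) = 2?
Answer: -666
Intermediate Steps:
S = 2
Function('j')(u) = Add(12, Mul(-4, u)) (Function('j')(u) = Mul(-4, Add(u, -3)) = Mul(-4, Add(-3, u)) = Add(12, Mul(-4, u)))
Mul(Add(S, Function('j')(-1)), Add(19, Mul(-1, 56))) = Mul(Add(2, Add(12, Mul(-4, -1))), Add(19, Mul(-1, 56))) = Mul(Add(2, Add(12, 4)), Add(19, -56)) = Mul(Add(2, 16), -37) = Mul(18, -37) = -666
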